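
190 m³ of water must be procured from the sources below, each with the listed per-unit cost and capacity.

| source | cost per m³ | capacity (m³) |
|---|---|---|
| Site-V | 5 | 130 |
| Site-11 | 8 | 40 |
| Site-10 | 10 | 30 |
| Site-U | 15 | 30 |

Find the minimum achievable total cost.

1170

Fill from the cheapest source first.
Site-V at 5: take all 130 m³ → 60 still needed.
Take 40 from Site-11 at 8 → need 20 more.
Site-10 (10): take the remaining 20 → done.
Site-U: unused.
Cost = 130×5 + 40×8 + 20×10 = 1170.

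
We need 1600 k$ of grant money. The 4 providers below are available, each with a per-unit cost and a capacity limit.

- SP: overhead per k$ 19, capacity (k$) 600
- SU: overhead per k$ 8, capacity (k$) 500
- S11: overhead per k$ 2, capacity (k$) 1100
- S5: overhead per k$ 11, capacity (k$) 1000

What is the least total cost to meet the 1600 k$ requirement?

6200

Fill from the cheapest provider first.
S11 (2): use full 1100 — 500 k$ to go.
SU at 8: take all 500 k$ — 0 still needed.
S5, SP: unused.
Cost = 1100×2 + 500×8 = 6200.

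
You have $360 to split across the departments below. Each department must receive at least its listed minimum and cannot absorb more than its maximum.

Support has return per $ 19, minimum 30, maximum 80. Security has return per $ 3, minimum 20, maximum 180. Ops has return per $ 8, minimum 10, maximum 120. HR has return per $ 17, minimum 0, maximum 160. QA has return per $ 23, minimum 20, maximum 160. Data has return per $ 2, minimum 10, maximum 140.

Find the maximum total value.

Meeting every minimum uses 30+20+10+0+20+10 = 90 $, leaving 270.
Rank by return per $: QA 23 > Support 19 > HR 17 > Ops 8 > Security 3 > Data 2.
QA takes 140 more to reach its cap of 160 — 130 left.
Give Support 50 more to hit its cap of 80 — 80 left.
HR has room for 160 more but only 80 remain, so it gets 80.
Total = 19×80 + 3×20 + 8×10 + 17×80 + 23×160 + 2×10 = 6720.

6720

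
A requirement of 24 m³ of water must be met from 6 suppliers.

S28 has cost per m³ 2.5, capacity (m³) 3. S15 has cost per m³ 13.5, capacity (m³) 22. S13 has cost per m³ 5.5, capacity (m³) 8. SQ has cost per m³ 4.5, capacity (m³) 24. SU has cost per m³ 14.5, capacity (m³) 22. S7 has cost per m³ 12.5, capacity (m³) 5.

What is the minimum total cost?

Cheapest first:
Take 3 from S28 at 2.5 ; need 21 more.
SQ at 4.5: take 21 of its 24 ; requirement met.
S13, S7, S15, SU: unused.
Cost = 3×2.5 + 21×4.5 = 102.

102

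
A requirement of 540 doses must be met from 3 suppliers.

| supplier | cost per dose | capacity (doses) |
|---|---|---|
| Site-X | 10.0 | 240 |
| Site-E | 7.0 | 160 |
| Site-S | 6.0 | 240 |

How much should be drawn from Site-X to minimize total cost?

Cheapest first:
Site-S (6.0): use full 240 ; 300 doses to go.
Site-E (7.0): use full 160 ; 140 doses to go.
Site-X (10.0): take the remaining 140 ; done.

140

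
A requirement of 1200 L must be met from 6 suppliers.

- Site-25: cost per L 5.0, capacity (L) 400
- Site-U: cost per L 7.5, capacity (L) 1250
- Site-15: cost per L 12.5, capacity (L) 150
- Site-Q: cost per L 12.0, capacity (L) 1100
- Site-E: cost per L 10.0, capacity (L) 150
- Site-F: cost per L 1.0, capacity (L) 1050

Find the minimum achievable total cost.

Use suppliers in increasing cost order.
Site-F at 1.0: take all 1050 L ; 150 still needed.
Take 150 from Site-25 at 5.0 to finish.
Site-U, Site-E, Site-Q, Site-15: unused.
Cost = 1050×1.0 + 150×5.0 = 1800.

1800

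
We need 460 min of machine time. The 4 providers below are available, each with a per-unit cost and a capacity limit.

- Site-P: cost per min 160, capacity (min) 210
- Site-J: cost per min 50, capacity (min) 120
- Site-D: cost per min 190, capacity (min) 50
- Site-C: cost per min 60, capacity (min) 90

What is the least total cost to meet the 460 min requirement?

Use providers in increasing cost order.
Site-J (50): use full 120 → 340 min to go.
Site-C (60): use full 90 → 250 min to go.
Take 210 from Site-P at 160 → need 40 more.
Site-D at 190: take 40 of its 50 → requirement met.
Cost = 120×50 + 90×60 + 210×160 + 40×190 = 52600.

52600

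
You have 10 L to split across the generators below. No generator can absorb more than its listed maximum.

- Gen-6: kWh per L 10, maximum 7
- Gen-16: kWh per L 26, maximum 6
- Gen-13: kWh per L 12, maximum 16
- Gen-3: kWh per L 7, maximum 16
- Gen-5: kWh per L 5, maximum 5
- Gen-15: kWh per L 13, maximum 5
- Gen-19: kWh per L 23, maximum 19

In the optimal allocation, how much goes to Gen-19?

Order the generators by kWh per L: Gen-16 26 > Gen-19 23 > Gen-15 13 > Gen-13 12 > Gen-6 10 > Gen-3 7 > Gen-5 5.
Give Gen-16 6 to hit its cap of 6 — 4 left.
Only 4 left; Gen-19 takes them to reach 4.

4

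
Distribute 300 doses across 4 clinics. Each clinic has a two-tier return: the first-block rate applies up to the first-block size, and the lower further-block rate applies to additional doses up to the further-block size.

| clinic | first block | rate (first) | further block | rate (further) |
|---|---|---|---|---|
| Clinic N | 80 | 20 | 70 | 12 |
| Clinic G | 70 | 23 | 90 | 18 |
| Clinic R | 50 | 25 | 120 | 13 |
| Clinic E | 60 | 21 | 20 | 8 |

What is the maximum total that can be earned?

6440

Treat each block as its own option and order by rate: Clinic R/T1 25 > Clinic G/T1 23 > Clinic E/T1 21 > Clinic N/T1 20 > Clinic G/T2 18 > Clinic R/T2 13 > Clinic N/T2 12 > Clinic E/T2 8.
Clinic R T1 at 25: fill all 50 → 250 left.
Clinic G T1 at 23: fill all 70 → 180 left.
Clinic E T1 at 21: fill all 60 → 120 left.
Clinic N/T1 (20): +80 → 40 left.
Clinic G T2 at 18: only 40 left, fill 40.
Total = 25×50 + 23×70 + 21×60 + 20×80 + 18×40 = 6440.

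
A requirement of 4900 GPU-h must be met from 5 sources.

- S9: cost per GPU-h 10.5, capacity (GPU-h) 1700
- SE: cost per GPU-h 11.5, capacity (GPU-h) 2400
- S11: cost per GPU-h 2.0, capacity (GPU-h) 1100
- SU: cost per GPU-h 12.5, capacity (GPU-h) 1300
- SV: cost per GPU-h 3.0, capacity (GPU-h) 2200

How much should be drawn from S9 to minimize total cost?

Cheapest first:
S11 at 2.0: take all 1100 GPU-h → 3800 still needed.
Take 2200 from SV at 3.0 → need 1600 more.
S9 (10.5): take the remaining 1600 → done.
SE, SU: unused.

1600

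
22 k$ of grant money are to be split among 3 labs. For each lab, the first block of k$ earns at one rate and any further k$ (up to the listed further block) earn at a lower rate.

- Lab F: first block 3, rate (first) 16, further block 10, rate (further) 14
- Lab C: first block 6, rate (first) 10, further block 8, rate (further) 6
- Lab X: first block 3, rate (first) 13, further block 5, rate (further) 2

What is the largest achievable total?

287

Treat each block as its own option and order by rate: Lab F/first 16 > Lab F/second 14 > Lab X/first 13 > Lab C/first 10 > Lab C/second 6 > Lab X/second 2.
Fill Lab F first block (3 at 16) — 19 left.
Fill Lab F second block (10 at 14) — 9 left.
Lab X first at 13: fill all 3 — 6 left.
Fill Lab C first block (6 at 10) — 0 left.
Total = 16×3 + 14×10 + 13×3 + 10×6 = 287.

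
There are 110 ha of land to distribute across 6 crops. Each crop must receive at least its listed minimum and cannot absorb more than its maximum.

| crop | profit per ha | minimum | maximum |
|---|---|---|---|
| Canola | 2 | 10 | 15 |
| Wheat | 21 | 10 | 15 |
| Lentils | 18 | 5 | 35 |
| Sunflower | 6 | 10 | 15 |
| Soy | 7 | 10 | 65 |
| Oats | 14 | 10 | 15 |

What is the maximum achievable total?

Meeting every minimum uses 10+10+5+10+10+10 = 55 ha, leaving 55.
Highest profit per ha first: Wheat 21 > Lentils 18 > Oats 14 > Soy 7 > Sunflower 6 > Canola 2.
Wheat: +5 to 15 (cap) ; 50 left.
Lentils takes 30 more to reach its cap of 35 ; 20 left.
Oats: +5 to 15 (cap) ; 15 left.
Only 15 left; Soy takes them to reach 25.
Total = 2×10 + 21×15 + 18×35 + 6×10 + 7×25 + 14×15 = 1410.

1410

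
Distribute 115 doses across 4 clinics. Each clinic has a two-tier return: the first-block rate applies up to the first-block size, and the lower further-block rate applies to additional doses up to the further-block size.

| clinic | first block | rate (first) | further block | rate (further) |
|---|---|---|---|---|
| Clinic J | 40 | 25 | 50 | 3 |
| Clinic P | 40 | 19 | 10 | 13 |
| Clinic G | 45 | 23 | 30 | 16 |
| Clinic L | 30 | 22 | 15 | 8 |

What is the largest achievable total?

2695

Treat each block as its own option and order by rate: Clinic J/T1 25 > Clinic G/T1 23 > Clinic L/T1 22 > Clinic P/T1 19 > Clinic G/T2 16 > Clinic P/T2 13 > Clinic L/T2 8 > Clinic J/T2 3.
Clinic J T1 at 25: fill all 40 — 75 left.
Clinic G T1 at 23: fill all 45 — 30 left.
Clinic L/T1 (22): +30 — 0 left.
Total = 25×40 + 23×45 + 22×30 = 2695.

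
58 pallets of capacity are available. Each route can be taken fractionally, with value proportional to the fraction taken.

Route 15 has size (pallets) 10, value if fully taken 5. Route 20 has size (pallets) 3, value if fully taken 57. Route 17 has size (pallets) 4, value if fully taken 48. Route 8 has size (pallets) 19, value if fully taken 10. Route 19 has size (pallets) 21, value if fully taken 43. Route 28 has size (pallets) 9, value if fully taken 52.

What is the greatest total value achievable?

Best value per unit of size first: Route 20 57/3≈19, Route 17 48/4≈12, Route 28 52/9≈5.78, Route 19 43/21≈2.05, Route 8 10/19≈0.526, Route 15 5/10≈0.5.
All 3 pallets of Route 20 fit (value 57) → 55 remain.
Take all of Route 17 (4 pallets, value 48) → 51 pallets left.
All 9 pallets of Route 28 fit (value 52) → 42 remain.
Take all of Route 19 (21 pallets, value 43) → 21 pallets left.
Route 8: take in full, 19 pallets for value 10 → 2 left.
2 pallets left: a 2/10 share of Route 15 gives 5×2/10 = 1.
Total value = 211.

211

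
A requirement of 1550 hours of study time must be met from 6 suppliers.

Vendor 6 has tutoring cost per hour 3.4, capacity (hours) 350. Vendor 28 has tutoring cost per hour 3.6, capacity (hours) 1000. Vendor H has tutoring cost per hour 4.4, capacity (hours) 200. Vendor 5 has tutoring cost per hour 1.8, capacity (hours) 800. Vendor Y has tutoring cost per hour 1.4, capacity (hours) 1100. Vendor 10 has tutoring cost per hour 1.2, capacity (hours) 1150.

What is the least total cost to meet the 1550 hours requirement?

Use suppliers in increasing cost order.
Vendor 10 (1.2): use full 1150 ; 400 hours to go.
Vendor Y (1.4): take the remaining 400 ; done.
Vendor 5, Vendor 6, Vendor 28, Vendor H: unused.
Cost = 1150×1.2 + 400×1.4 = 1940.

1940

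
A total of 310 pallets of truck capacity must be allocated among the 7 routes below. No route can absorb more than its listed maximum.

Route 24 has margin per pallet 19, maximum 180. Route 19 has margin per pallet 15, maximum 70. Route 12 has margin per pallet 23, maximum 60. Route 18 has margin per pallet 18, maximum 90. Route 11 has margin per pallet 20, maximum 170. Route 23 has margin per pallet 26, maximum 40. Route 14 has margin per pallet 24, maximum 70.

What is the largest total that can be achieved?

Order the routes by margin per pallet: Route 23 26 > Route 14 24 > Route 12 23 > Route 11 20 > Route 24 19 > Route 18 18 > Route 19 15.
Route 23 takes 40 to reach its cap of 40 ; 270 left.
Route 14: +70 to 70 (cap) ; 200 left.
Route 12: +60 to 60 (cap) ; 140 left.
Only 140 left; Route 11 takes them to reach 140.
Total = 23×60 + 20×140 + 26×40 + 24×70 = 6900.

6900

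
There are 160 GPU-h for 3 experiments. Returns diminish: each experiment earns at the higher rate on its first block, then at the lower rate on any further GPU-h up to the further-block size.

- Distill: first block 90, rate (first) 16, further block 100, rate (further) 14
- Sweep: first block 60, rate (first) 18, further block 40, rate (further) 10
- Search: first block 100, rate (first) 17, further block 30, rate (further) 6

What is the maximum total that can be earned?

2780

Rank every tier by rate: Sweep/T1 18 > Search/T1 17 > Distill/T1 16 > Distill/T2 14 > Sweep/T2 10 > Search/T2 6.
Sweep T1 at 18: fill all 60 → 100 left.
Search/T1 (17): +100 → 0 left.
Total = 18×60 + 17×100 = 2780.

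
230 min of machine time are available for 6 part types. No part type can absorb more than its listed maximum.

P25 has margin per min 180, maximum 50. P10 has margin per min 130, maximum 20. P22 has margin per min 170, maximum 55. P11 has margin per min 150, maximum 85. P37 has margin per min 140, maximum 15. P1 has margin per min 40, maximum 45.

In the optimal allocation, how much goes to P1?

Highest margin per min first: P25 180 > P22 170 > P11 150 > P37 140 > P10 130 > P1 40.
Give P25 50 to hit its cap of 50 ; 180 left.
P22: +55 to 55 (cap) ; 125 left.
Give P11 85 to hit its cap of 85 ; 40 left.
Give P37 15 to hit its cap of 15 ; 25 left.
Give P10 20 to hit its cap of 20 ; 5 left.
P1 has room for 45 but only 5 remain, so it gets 5.

5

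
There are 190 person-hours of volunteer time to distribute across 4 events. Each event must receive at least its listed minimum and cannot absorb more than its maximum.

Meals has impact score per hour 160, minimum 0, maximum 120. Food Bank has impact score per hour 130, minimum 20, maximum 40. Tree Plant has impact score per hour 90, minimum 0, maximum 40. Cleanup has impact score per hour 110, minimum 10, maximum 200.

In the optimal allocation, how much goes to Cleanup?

Meeting every minimum uses 0+20+0+10 = 30 person-hours, leaving 160.
Highest impact score per hour first: Meals 160 > Food Bank 130 > Cleanup 110 > Tree Plant 90.
Meals takes 120 more to reach its cap of 120 ; 40 left.
Food Bank: +20 to 40 (cap) ; 20 left.
Only 20 left; Cleanup takes them to reach 30.

30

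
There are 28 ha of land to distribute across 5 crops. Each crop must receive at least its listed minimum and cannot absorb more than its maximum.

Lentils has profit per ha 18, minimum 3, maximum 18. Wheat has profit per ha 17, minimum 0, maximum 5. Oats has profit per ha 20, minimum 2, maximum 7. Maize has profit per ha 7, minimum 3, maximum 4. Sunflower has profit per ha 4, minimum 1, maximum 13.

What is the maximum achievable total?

471

Meeting every minimum uses 3+0+2+3+1 = 9 ha, leaving 19.
Order the crops by profit per ha: Oats 20 > Lentils 18 > Wheat 17 > Maize 7 > Sunflower 4.
Oats takes 5 more to reach its cap of 7 → 14 left.
Lentils: +14 (room for 15) → 17. Pool exhausted.
Total = 18×17 + 20×7 + 7×3 + 4×1 = 471.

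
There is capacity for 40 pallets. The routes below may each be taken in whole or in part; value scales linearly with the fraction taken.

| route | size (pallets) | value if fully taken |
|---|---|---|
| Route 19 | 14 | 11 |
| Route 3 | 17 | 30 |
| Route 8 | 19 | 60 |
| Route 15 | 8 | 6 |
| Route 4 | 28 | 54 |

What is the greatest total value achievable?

Rank by value-to-size ratio: Route 8 60/19≈3.16, Route 4 54/28≈1.93, Route 3 30/17≈1.76, Route 19 11/14≈0.786, Route 15 6/8≈0.75.
Route 8: take in full, 19 pallets for value 60 — 21 left.
21 pallets left: a 21/28 share of Route 4 gives 54×21/28 = 40.5.
Total value = 100.5.

100.5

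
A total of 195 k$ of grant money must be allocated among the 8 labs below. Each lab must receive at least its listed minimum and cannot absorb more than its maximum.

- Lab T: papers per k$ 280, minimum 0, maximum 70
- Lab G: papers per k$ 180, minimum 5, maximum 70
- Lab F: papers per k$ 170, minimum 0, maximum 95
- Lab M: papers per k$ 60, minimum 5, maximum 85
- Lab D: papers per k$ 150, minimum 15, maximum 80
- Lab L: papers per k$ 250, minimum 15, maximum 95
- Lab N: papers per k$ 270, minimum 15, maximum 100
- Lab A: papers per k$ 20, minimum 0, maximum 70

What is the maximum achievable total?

49750

Meeting every minimum uses 0+5+0+5+15+15+15+0 = 55 k$, leaving 140.
Order the labs by papers per k$: Lab T 280 > Lab N 270 > Lab L 250 > Lab G 180 > Lab F 170 > Lab D 150 > Lab M 60 > Lab A 20.
Lab T: +70 to 70 (cap) ; 70 left.
Lab N has room for 85 more but only 70 remain, so it gets 85.
Total = 280×70 + 180×5 + 60×5 + 150×15 + 250×15 + 270×85 = 49750.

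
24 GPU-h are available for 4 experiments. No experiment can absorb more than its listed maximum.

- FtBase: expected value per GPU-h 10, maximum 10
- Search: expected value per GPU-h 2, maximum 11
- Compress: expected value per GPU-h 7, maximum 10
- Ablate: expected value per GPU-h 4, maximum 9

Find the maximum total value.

186

Rank by expected value per GPU-h: FtBase 10 > Compress 7 > Ablate 4 > Search 2.
FtBase: +10 to 10 (cap) — 14 left.
Compress takes 10 to reach its cap of 10 — 4 left.
Ablate has room for 9 but only 4 remain, so it gets 4.
Total = 10×10 + 7×10 + 4×4 = 186.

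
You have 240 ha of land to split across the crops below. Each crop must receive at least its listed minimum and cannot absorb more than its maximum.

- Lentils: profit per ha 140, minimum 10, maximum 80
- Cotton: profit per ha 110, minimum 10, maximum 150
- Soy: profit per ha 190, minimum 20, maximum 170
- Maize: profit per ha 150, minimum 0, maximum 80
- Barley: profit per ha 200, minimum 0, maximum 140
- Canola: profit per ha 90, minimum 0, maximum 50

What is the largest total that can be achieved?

Meeting every minimum uses 10+10+20+0+0+0 = 40 ha, leaving 200.
Highest profit per ha first: Barley 200 > Soy 190 > Maize 150 > Lentils 140 > Cotton 110 > Canola 90.
Barley takes 140 more to reach its cap of 140 ; 60 left.
Soy has room for 150 more but only 60 remain, so it gets 80.
Total = 140×10 + 110×10 + 190×80 + 200×140 = 45700.

45700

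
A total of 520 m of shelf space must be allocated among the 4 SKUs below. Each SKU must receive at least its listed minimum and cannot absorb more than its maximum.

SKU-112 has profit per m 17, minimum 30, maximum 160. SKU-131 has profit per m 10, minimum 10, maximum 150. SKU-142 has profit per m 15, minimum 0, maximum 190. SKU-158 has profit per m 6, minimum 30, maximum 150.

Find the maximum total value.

7150

Meeting every minimum uses 30+10+0+30 = 70 m, leaving 450.
Highest profit per m first: SKU-112 17 > SKU-142 15 > SKU-131 10 > SKU-158 6.
Give SKU-112 130 more to hit its cap of 160 — 320 left.
Give SKU-142 190 more to hit its cap of 190 — 130 left.
SKU-131: +130 (room for 140) → 140. Pool exhausted.
Total = 17×160 + 10×140 + 15×190 + 6×30 = 7150.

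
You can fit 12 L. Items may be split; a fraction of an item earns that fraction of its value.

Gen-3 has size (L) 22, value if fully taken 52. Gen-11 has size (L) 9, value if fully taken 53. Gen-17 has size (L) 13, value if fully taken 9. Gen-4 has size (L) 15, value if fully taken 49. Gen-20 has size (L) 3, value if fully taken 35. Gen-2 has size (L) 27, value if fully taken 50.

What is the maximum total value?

Sort by value density: Gen-20 35/3≈11.7, Gen-11 53/9≈5.89, Gen-4 49/15≈3.27, Gen-3 52/22≈2.36, Gen-2 50/27≈1.85, Gen-17 9/13≈0.692.
Gen-20: take in full, 3 L for value 35 → 9 left.
All 9 L of Gen-11 fit (value 53) → 0 remain.
Total value = 88.

88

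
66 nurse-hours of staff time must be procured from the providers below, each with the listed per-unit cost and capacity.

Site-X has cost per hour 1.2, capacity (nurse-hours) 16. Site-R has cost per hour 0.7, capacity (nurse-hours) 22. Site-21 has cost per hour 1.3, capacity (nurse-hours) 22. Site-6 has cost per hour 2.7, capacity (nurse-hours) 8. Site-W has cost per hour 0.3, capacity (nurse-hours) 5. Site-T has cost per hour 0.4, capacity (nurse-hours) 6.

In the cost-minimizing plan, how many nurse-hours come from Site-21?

Fill from the cheapest provider first.
Take 5 from Site-W at 0.3 ; need 61 more.
Site-T (0.4): use full 6 ; 55 nurse-hours to go.
Site-R at 0.7: take all 22 nurse-hours ; 33 still needed.
Site-X (1.2): use full 16 ; 17 nurse-hours to go.
Site-21 at 1.3: take 17 of its 22 ; requirement met.
Site-6: unused.

17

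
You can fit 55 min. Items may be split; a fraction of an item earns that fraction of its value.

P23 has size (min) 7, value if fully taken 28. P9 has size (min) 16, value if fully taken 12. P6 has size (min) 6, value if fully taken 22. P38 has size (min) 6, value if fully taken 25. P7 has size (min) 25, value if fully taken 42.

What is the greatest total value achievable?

Sort by value density: P38 25/6≈4.17, P23 28/7≈4, P6 22/6≈3.67, P7 42/25≈1.68, P9 12/16≈0.75.
All 6 min of P38 fit (value 25) — 49 remain.
P23: take in full, 7 min for value 28 — 42 left.
All 6 min of P6 fit (value 22) — 36 remain.
P7: take in full, 25 min for value 42 — 11 left.
11 min left: a 11/16 share of P9 gives 12×11/16 = 8.25.
Total value = 125.25.

125.25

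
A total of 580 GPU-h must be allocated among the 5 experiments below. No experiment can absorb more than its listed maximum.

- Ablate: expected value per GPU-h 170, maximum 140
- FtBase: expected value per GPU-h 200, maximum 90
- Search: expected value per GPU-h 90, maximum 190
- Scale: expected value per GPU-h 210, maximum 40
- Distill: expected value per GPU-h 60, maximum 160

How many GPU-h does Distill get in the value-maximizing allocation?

Rank by expected value per GPU-h: Scale 210 > FtBase 200 > Ablate 170 > Search 90 > Distill 60.
Scale: +40 to 40 (cap) ; 540 left.
FtBase takes 90 to reach its cap of 90 ; 450 left.
Ablate: +140 to 140 (cap) ; 310 left.
Search takes 190 to reach its cap of 190 ; 120 left.
Distill: +120 (room for 160) → 120. Pool exhausted.

120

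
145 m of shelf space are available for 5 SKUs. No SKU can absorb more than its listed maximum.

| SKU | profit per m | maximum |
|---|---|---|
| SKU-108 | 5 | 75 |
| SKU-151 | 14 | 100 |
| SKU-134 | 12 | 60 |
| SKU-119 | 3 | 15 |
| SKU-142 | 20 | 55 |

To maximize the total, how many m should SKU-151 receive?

90

Order the SKUs by profit per m: SKU-142 20 > SKU-151 14 > SKU-134 12 > SKU-108 5 > SKU-119 3.
SKU-142 takes 55 to reach its cap of 55 → 90 left.
SKU-151 has room for 100 but only 90 remain, so it gets 90.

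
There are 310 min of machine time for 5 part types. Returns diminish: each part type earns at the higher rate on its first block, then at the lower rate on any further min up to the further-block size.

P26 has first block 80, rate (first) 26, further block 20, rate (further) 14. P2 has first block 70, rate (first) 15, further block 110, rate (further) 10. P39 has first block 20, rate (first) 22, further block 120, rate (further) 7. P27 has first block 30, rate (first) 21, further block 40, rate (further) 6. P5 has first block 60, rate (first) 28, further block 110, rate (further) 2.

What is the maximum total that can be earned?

Order all 10 blocks by rate: P5/T1 28 > P26/T1 26 > P39/T1 22 > P27/T1 21 > P2/T1 15 > P26/T2 14 > P2/T2 10 > P39/T2 7 > P27/T2 6 > P5/T2 2.
P5 T1 at 28: fill all 60 ; 250 left.
P26 T1 at 26: fill all 80 ; 170 left.
Fill P39 T1 block (20 at 22) ; 150 left.
P27/T1 (21): +30 ; 120 left.
Fill P2 T1 block (70 at 15) ; 50 left.
P26/T2 (14): +20 ; 30 left.
P2 T2 at 10: only 30 left, fill 30.
Total = 28×60 + 26×80 + 22×20 + 21×30 + 15×70 + 14×20 + 10×30 = 6460.

6460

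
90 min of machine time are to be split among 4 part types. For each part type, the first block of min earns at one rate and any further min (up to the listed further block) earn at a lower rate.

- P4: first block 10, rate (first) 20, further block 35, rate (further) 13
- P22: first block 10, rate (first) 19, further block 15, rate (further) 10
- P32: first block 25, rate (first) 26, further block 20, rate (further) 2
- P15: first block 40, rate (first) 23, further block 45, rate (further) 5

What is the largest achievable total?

2025

Treat each block as its own option and order by rate: P32/first 26 > P15/first 23 > P4/first 20 > P22/first 19 > P4/second 13 > P22/second 10 > P15/second 5 > P32/second 2.
P32 first at 26: fill all 25 → 65 left.
P15/first (23): +40 → 25 left.
P4/first (20): +10 → 15 left.
P22/first (19): +10 → 5 left.
P4/second: +5 of 35 at 13; pool empty.
Total = 26×25 + 23×40 + 20×10 + 19×10 + 13×5 = 2025.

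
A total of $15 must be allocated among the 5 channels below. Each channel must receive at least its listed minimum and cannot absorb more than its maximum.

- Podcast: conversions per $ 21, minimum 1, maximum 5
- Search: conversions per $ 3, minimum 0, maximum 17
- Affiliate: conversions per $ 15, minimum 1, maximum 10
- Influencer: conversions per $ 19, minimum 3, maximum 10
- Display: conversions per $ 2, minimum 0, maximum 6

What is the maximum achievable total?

291

Meeting every minimum uses 1+0+1+3+0 = 5 $, leaving 10.
Rank by conversions per $: Podcast 21 > Influencer 19 > Affiliate 15 > Search 3 > Display 2.
Give Podcast 4 more to hit its cap of 5 → 6 left.
Influencer: +6 (room for 7) → 9. Pool exhausted.
Total = 21×5 + 15×1 + 19×9 = 291.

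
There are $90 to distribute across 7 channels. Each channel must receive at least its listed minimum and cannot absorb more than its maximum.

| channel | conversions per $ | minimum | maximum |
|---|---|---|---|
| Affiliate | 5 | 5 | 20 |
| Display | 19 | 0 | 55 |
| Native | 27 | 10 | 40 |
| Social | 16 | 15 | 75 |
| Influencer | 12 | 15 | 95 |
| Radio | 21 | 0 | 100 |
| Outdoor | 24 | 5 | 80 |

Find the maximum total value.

1885

Meeting every minimum uses 5+0+10+15+15+0+5 = 50 $, leaving 40.
Rank by conversions per $: Native 27 > Outdoor 24 > Radio 21 > Display 19 > Social 16 > Influencer 12 > Affiliate 5.
Native takes 30 more to reach its cap of 40 → 10 left.
Outdoor: +10 (room for 75) → 15. Pool exhausted.
Total = 5×5 + 27×40 + 16×15 + 12×15 + 24×15 = 1885.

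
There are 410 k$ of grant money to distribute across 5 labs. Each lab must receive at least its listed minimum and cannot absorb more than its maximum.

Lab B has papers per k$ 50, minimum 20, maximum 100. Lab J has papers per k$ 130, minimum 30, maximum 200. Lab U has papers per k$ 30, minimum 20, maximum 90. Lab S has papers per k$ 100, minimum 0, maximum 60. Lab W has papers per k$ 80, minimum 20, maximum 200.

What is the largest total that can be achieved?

Meeting every minimum uses 20+30+20+0+20 = 90 k$, leaving 320.
Order the labs by papers per k$: Lab J 130 > Lab S 100 > Lab W 80 > Lab B 50 > Lab U 30.
Give Lab J 170 more to hit its cap of 200 ; 150 left.
Give Lab S 60 more to hit its cap of 60 ; 90 left.
Only 90 left; Lab W takes them to reach 110.
Total = 50×20 + 130×200 + 30×20 + 100×60 + 80×110 = 42400.

42400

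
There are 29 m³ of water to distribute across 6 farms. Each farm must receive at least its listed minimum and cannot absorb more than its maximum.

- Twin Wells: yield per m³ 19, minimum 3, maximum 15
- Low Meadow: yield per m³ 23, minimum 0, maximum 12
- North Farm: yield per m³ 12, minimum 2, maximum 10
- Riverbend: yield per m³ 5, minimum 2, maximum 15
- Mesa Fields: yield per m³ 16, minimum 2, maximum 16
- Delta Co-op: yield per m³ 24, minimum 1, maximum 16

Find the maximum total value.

Meeting every minimum uses 3+0+2+2+2+1 = 10 m³, leaving 19.
Highest yield per m³ first: Delta Co-op 24 > Low Meadow 23 > Twin Wells 19 > Mesa Fields 16 > North Farm 12 > Riverbend 5.
Delta Co-op: +15 to 16 (cap) → 4 left.
Only 4 left; Low Meadow takes them to reach 4.
Total = 19×3 + 23×4 + 12×2 + 5×2 + 16×2 + 24×16 = 599.

599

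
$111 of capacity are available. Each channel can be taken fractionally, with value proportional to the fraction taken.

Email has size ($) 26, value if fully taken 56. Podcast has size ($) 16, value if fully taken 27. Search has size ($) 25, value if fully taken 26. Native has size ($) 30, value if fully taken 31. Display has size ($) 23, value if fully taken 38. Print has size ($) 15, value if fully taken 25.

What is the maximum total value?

178.2

Sort by value density: Email 56/26≈2.15, Podcast 27/16≈1.69, Print 25/15≈1.67, Display 38/23≈1.65, Search 26/25≈1.04, Native 31/30≈1.03.
Email: take in full, 26 $ for value 56 — 85 left.
Take all of Podcast (16 $, value 27) — 69 $ left.
All 15 $ of Print fit (value 25) — 54 remain.
Display: take in full, 23 $ for value 38 — 31 left.
All 25 $ of Search fit (value 26) — 6 remain.
Only 6 $ remain; take 6/30 of Native for value 31×6/30 = 6.2.
Total value = 178.2.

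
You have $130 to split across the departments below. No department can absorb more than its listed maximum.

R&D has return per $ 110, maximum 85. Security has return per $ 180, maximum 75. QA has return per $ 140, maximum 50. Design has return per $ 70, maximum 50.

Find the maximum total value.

21050

Order the departments by return per $: Security 180 > QA 140 > R&D 110 > Design 70.
Security: +75 to 75 (cap) → 55 left.
QA: +50 to 50 (cap) → 5 left.
R&D: +5 (room for 85) → 5. Pool exhausted.
Total = 110×5 + 180×75 + 140×50 = 21050.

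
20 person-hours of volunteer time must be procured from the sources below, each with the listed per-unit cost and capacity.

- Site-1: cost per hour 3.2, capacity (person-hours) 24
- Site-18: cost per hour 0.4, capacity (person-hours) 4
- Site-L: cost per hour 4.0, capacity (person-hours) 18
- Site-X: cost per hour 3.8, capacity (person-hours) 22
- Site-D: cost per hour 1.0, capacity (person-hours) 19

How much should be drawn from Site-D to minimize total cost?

Use sources in increasing cost order.
Site-18 (0.4): use full 4 → 16 person-hours to go.
Take 16 from Site-D at 1.0 to finish.
Site-1, Site-X, Site-L: unused.

16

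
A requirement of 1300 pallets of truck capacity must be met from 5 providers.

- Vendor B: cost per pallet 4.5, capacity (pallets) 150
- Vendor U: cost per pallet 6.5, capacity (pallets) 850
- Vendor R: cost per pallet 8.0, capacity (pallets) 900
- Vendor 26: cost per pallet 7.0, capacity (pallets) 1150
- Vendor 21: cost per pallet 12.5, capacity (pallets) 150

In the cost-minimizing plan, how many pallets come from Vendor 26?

Cheapest first:
Vendor B at 4.5: take all 150 pallets → 1150 still needed.
Vendor U (6.5): use full 850 → 300 pallets to go.
Take 300 from Vendor 26 at 7.0 to finish.
Vendor R, Vendor 21: unused.

300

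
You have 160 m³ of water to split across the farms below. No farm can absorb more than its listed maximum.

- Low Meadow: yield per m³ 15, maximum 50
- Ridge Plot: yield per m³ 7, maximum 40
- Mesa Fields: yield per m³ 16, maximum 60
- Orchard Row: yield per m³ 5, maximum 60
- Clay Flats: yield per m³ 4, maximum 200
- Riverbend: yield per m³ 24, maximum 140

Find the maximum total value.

Order the farms by yield per m³: Riverbend 24 > Mesa Fields 16 > Low Meadow 15 > Ridge Plot 7 > Orchard Row 5 > Clay Flats 4.
Give Riverbend 140 to hit its cap of 140 ; 20 left.
Mesa Fields: +20 (room for 60) → 20. Pool exhausted.
Total = 16×20 + 24×140 = 3680.

3680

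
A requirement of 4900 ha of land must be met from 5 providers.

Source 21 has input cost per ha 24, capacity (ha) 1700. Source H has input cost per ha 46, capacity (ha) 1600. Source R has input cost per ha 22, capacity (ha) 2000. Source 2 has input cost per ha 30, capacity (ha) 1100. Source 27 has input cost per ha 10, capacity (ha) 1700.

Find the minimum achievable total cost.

Use providers in increasing cost order.
Take 1700 from Source 27 at 10 ; need 3200 more.
Take 2000 from Source R at 22 ; need 1200 more.
Source 21 (24): take the remaining 1200 ; done.
Source 2, Source H: unused.
Cost = 1700×10 + 2000×22 + 1200×24 = 89800.

89800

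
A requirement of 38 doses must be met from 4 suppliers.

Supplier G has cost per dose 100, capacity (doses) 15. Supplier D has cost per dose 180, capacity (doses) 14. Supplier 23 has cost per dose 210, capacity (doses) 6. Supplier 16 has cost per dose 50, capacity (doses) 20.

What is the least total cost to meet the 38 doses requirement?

3040

Cheapest first:
Supplier 16 at 50: take all 20 doses ; 18 still needed.
Supplier G (100): use full 15 ; 3 doses to go.
Supplier D at 180: take 3 of its 14 ; requirement met.
Supplier 23: unused.
Cost = 20×50 + 15×100 + 3×180 = 3040.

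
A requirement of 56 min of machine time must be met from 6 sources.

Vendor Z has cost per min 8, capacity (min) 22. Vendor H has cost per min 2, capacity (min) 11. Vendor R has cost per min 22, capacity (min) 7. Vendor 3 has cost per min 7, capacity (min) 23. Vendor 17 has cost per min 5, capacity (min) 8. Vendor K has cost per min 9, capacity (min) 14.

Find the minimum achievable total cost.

Fill from the cheapest source first.
Vendor H at 2: take all 11 min → 45 still needed.
Vendor 17 at 5: take all 8 min → 37 still needed.
Vendor 3 (7): use full 23 → 14 min to go.
Vendor Z (8): take the remaining 14 → done.
Vendor K, Vendor R: unused.
Cost = 11×2 + 8×5 + 23×7 + 14×8 = 335.

335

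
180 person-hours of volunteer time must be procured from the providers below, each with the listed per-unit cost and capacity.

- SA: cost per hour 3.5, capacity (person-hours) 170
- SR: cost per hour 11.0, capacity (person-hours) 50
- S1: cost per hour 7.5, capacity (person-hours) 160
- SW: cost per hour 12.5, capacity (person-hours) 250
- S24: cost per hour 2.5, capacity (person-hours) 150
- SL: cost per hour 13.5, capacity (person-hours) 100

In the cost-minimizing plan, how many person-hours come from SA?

30

Cheapest first:
S24 (2.5): use full 150 — 30 person-hours to go.
SA at 3.5: take 30 of its 170 — requirement met.
S1, SR, SW, SL: unused.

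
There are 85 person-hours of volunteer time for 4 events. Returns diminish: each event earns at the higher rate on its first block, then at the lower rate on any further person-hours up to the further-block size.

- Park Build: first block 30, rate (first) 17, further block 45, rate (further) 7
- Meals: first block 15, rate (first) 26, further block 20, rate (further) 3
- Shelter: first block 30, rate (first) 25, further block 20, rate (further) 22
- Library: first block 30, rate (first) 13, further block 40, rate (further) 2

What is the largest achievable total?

1920

Order all 8 blocks by rate: Meals/T1 26 > Shelter/T1 25 > Shelter/T2 22 > Park Build/T1 17 > Library/T1 13 > Park Build/T2 7 > Meals/T2 3 > Library/T2 2.
Meals/T1 (26): +15 ; 70 left.
Shelter T1 at 25: fill all 30 ; 40 left.
Shelter T2 at 22: fill all 20 ; 20 left.
Park Build/T1: +20 of 30 at 17; pool empty.
Total = 26×15 + 25×30 + 22×20 + 17×20 = 1920.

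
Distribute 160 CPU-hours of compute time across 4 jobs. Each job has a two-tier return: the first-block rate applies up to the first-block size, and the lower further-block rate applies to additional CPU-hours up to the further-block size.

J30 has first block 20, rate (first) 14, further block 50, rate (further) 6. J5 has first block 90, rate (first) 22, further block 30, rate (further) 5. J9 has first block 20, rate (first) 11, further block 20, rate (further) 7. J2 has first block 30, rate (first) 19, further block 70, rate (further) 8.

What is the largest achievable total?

Rank every tier by rate: J5/tier1 22 > J2/tier1 19 > J30/tier1 14 > J9/tier1 11 > J2/tier2 8 > J9/tier2 7 > J30/tier2 6 > J5/tier2 5.
Fill J5 tier1 block (90 at 22) ; 70 left.
Fill J2 tier1 block (30 at 19) ; 40 left.
Fill J30 tier1 block (20 at 14) ; 20 left.
J9 tier1 at 11: fill all 20 ; 0 left.
Total = 22×90 + 19×30 + 14×20 + 11×20 = 3050.

3050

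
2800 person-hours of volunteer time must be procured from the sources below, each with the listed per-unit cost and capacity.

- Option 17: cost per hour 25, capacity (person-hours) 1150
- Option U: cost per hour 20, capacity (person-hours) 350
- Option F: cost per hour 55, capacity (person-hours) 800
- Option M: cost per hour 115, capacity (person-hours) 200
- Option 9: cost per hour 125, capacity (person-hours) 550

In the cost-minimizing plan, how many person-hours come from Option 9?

300

Use sources in increasing cost order.
Option U (20): use full 350 → 2450 person-hours to go.
Take 1150 from Option 17 at 25 → need 1300 more.
Option F at 55: take all 800 person-hours → 500 still needed.
Option M (115): use full 200 → 300 person-hours to go.
Option 9 (125): take the remaining 300 → done.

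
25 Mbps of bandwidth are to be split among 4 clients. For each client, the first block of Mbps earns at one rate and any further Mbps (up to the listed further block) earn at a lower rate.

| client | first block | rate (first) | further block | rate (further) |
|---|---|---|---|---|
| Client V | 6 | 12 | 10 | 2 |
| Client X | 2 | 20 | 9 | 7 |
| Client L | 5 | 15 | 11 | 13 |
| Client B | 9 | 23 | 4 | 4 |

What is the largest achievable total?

439

Order all 8 blocks by rate: Client B/T1 23 > Client X/T1 20 > Client L/T1 15 > Client L/T2 13 > Client V/T1 12 > Client X/T2 7 > Client B/T2 4 > Client V/T2 2.
Fill Client B T1 block (9 at 23) → 16 left.
Client X/T1 (20): +2 → 14 left.
Client L T1 at 15: fill all 5 → 9 left.
9 remain; put them into Client L T2 at 13.
Total = 23×9 + 20×2 + 15×5 + 13×9 = 439.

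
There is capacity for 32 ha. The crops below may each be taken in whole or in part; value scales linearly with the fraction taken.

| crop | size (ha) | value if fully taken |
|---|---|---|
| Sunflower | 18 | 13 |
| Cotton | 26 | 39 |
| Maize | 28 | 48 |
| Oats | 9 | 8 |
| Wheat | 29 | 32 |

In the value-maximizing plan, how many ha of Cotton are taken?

4

Best value per unit of size first: Maize 48/28≈1.71, Cotton 39/26≈1.5, Wheat 32/29≈1.1, Oats 8/9≈0.889, Sunflower 13/18≈0.722.
Take all of Maize (28 ha, value 48) ; 4 ha left.
4 ha left: a 4/26 share of Cotton gives 39×4/26 = 6.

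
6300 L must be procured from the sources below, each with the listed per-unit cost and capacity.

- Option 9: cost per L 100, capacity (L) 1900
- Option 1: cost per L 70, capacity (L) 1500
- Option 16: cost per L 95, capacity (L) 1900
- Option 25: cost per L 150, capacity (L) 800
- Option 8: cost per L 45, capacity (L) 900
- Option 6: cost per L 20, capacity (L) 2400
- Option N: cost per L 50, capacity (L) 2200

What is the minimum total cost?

Fill from the cheapest source first.
Option 6 at 20: take all 2400 L — 3900 still needed.
Option 8 at 45: take all 900 L — 3000 still needed.
Take 2200 from Option N at 50 — need 800 more.
Take 800 from Option 1 at 70 to finish.
Option 16, Option 9, Option 25: unused.
Cost = 2400×20 + 900×45 + 2200×50 + 800×70 = 254500.

254500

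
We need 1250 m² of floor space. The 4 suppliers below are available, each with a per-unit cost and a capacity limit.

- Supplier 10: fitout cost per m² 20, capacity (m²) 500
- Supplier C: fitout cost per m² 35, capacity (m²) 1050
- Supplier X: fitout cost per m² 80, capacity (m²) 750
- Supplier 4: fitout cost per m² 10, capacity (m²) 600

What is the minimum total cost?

21250

Use suppliers in increasing cost order.
Take 600 from Supplier 4 at 10 — need 650 more.
Supplier 10 at 20: take all 500 m² — 150 still needed.
Supplier C at 35: take 150 of its 1050 — requirement met.
Supplier X: unused.
Cost = 600×10 + 500×20 + 150×35 = 21250.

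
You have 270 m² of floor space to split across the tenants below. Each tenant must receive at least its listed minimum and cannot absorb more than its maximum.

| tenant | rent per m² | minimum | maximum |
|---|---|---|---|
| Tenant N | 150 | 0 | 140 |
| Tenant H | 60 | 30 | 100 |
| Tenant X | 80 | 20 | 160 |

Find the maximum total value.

Meeting every minimum uses 0+30+20 = 50 m², leaving 220.
Order the tenants by rent per m²: Tenant N 150 > Tenant X 80 > Tenant H 60.
Give Tenant N 140 more to hit its cap of 140 → 80 left.
Tenant X: +80 (room for 140) → 100. Pool exhausted.
Total = 150×140 + 60×30 + 80×100 = 30800.

30800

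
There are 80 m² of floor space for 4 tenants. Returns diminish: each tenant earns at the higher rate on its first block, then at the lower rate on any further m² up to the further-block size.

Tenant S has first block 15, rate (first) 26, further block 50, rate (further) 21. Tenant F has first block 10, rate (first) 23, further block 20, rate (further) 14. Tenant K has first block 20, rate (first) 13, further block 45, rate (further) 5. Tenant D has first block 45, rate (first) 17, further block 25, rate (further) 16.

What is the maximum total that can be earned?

1755

Treat each block as its own option and order by rate: Tenant S/tier1 26 > Tenant F/tier1 23 > Tenant S/tier2 21 > Tenant D/tier1 17 > Tenant D/tier2 16 > Tenant F/tier2 14 > Tenant K/tier1 13 > Tenant K/tier2 5.
Tenant S/tier1 (26): +15 → 65 left.
Tenant F tier1 at 23: fill all 10 → 55 left.
Tenant S/tier2 (21): +50 → 5 left.
5 remain; put them into Tenant D tier1 at 17.
Total = 26×15 + 23×10 + 21×50 + 17×5 = 1755.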